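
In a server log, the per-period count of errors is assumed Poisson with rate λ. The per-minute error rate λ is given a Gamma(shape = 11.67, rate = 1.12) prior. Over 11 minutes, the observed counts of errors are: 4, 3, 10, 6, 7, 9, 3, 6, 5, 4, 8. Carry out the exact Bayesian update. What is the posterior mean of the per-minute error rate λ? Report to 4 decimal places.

6.3259

With a Gamma(shape α, rate β) prior, the Poisson likelihood is conjugate: the posterior is Gamma(α + ΣXᵢ, β + n).
Sum of counts S = 65 over n = 11 minutes.
Posterior: Gamma(α+S, β+n) = Gamma(11.67+65, 1.12+11) = Gamma(76.67, 12.12).
Posterior mean = α/β = 76.67/12.12 = 6.3259.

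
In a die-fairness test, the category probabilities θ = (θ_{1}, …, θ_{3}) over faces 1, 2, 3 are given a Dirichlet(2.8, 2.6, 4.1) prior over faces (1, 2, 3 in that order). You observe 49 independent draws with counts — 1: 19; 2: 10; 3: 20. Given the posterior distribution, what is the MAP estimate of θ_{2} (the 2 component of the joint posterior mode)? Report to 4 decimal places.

0.2090

The Dirichlet prior is conjugate to the Multinomial likelihood: each posterior αⱼ = prior αⱼ + observed count nⱼ.
Posterior concentration: (21.8, 12.6, 24.1), total = 58.5.
Joint mode component: (α_{2}−1)/(Σα−K) = 11.6/55.5 = 0.2090.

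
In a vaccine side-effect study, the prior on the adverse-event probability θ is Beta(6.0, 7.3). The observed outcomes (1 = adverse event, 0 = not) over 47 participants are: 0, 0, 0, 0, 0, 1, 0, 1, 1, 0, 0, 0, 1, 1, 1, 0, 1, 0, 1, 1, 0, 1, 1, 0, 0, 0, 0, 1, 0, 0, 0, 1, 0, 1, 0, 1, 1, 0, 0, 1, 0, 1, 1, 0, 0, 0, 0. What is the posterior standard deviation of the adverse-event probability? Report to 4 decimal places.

The Beta prior is conjugate to a Binomial/Bernoulli likelihood; the update adds successes to α and failures to β.
Posterior: Beta(α+k, β+n−k) = Beta(6.0+19, 7.3+28) = Beta(25.0, 35.3).
Var = αβ/((α+β)²(α+β+1)) = 25.0·35.3/(60.3²·61.3) = 0.00395931; SD = √0.00395931 = 0.0629.

0.0629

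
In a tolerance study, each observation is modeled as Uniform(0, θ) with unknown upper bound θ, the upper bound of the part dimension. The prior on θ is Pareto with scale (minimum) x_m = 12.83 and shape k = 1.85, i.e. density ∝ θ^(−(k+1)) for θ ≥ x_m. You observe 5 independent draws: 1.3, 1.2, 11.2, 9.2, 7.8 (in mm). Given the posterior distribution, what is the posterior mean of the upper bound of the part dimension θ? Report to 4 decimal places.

A Pareto(scale x_m, shape k) prior on the upper bound θ of Uniform(0, θ) is conjugate: posterior is Pareto(max(x_m, max xᵢ), k + n).
Sample maximum = 11.2; prior scale x_m = 12.83 → posterior scale = max = 12.83.
Posterior shape = 1.85 + 5 = 6.85.
E[θ|data] = k·x_m/(k−1) = 6.85·12.83/5.85 = 15.0232.

15.0232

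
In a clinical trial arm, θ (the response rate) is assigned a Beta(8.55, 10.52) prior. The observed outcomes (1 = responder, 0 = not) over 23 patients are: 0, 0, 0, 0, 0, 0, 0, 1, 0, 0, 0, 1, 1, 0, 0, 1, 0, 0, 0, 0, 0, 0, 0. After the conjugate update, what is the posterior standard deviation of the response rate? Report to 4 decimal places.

The Beta prior is conjugate to a Binomial/Bernoulli likelihood; the update adds successes to α and failures to β.
Posterior: Beta(α+k, β+n−k) = Beta(8.55+4, 10.52+19) = Beta(12.55, 29.52).
Var = αβ/((α+β)²(α+β+1)) = 12.55·29.52/(42.07²·43.07) = 0.00486004; SD = √0.00486004 = 0.0697.

0.0697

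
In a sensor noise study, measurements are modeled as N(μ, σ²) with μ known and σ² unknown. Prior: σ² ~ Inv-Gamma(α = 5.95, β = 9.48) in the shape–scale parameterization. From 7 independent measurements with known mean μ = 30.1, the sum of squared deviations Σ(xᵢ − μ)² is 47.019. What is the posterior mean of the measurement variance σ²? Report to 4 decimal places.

With known mean μ and an Inverse-Gamma(α, β) prior on σ², the Normal likelihood is conjugate: posterior is Inv-Gamma(α + n/2, β + Σ(xᵢ−μ)²/2).
Posterior: Inv-Gamma(5.95 + 7/2, 9.48 + 47.019/2) = Inv-Gamma(9.45, 32.9895).
E[σ²|data] = β/(α−1) = 32.9895/8.45 = 3.9041.

3.9041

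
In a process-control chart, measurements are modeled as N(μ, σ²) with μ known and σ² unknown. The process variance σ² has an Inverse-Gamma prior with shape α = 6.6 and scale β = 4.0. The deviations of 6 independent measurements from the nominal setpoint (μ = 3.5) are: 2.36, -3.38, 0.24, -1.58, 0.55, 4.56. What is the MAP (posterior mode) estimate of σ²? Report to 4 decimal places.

With known mean μ and an Inverse-Gamma(α, β) prior on σ², the Normal likelihood is conjugate: posterior is Inv-Gamma(α + n/2, β + Σ(xᵢ−μ)²/2).
Σ(xᵢ−μ)² = (2.36)² + (-3.38)² + (0.24)² + (-1.58)² + (0.55)² + (4.56)² = 40.6441.
Posterior: Inv-Gamma(6.6 + 6/2, 4.0 + 40.6441/2) = Inv-Gamma(9.60, 24.32205).
Mode = β/(α+1) = 24.32205/10.60 = 2.2945.

2.2945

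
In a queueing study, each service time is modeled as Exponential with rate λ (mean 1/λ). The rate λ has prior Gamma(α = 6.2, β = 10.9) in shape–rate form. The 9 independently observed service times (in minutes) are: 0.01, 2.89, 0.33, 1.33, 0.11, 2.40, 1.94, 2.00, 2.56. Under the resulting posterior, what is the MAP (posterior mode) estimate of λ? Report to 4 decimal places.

With a Gamma(shape α, rate β) prior on the exponential rate λ, the posterior after n observations with total T = Σxᵢ is Gamma(α+n, β+T).
Sum of observations T = 13.57 minutes; n = 9.
Posterior: Gamma(6.2+9, 10.9+13.57) = Gamma(15.2, 24.47).
Mode = (α−1)/β = 0.5803.

0.5803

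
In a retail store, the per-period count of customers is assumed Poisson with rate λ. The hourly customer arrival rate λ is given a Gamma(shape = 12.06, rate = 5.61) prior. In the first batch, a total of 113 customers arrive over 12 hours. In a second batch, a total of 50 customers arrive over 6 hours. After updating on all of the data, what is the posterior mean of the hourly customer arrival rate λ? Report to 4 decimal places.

7.4147

With a Gamma(shape α, rate β) prior, the Poisson likelihood is conjugate: the posterior is Gamma(α + ΣXᵢ, β + n).
After batch 1: Gamma(α+S, β+n) = Gamma(12.06+113, 5.61+12) = Gamma(125.06, 17.61).
After batch 2: Gamma(α+S, β+n) = Gamma(125.06+50, 17.61+6) = Gamma(175.06, 23.61).
Posterior mean = α/β = 175.06/23.61 = 7.4147.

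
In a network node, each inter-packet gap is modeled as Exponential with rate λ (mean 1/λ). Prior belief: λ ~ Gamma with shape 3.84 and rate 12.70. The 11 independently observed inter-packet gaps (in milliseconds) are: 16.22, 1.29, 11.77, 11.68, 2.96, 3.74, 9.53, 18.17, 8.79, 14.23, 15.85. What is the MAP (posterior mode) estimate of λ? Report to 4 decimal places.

0.1090

With a Gamma(shape α, rate β) prior on the exponential rate λ, the posterior after n observations with total T = Σxᵢ is Gamma(α+n, β+T).
Sum of observations T = 114.23 milliseconds; n = 11.
Posterior: Gamma(3.84+11, 12.70+114.23) = Gamma(14.84, 126.93).
Mode = (α−1)/β = 0.1090.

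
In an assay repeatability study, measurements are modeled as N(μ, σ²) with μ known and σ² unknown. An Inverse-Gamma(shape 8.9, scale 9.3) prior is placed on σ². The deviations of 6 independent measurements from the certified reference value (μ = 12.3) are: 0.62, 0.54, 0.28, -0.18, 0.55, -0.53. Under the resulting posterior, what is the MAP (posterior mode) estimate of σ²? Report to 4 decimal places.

0.7740

With known mean μ and an Inverse-Gamma(α, β) prior on σ², the Normal likelihood is conjugate: posterior is Inv-Gamma(α + n/2, β + Σ(xᵢ−μ)²/2).
Σ(xᵢ−μ)² = (0.62)² + (0.54)² + (0.28)² + (-0.18)² + (0.55)² + (-0.53)² = 1.3702.
Posterior: Inv-Gamma(8.9 + 6/2, 9.3 + 1.3702/2) = Inv-Gamma(11.90, 9.98510).
Mode = β/(α+1) = 9.98510/12.90 = 0.7740.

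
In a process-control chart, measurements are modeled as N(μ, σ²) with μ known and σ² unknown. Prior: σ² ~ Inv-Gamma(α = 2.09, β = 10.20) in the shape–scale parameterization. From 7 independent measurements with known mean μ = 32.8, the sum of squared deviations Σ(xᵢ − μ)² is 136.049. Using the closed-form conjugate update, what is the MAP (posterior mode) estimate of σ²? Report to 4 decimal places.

11.8702

With known mean μ and an Inverse-Gamma(α, β) prior on σ², the Normal likelihood is conjugate: posterior is Inv-Gamma(α + n/2, β + Σ(xᵢ−μ)²/2).
Posterior: Inv-Gamma(2.09 + 7/2, 10.20 + 136.049/2) = Inv-Gamma(5.59, 78.2245).
Mode = β/(α+1) = 78.2245/6.59 = 11.8702.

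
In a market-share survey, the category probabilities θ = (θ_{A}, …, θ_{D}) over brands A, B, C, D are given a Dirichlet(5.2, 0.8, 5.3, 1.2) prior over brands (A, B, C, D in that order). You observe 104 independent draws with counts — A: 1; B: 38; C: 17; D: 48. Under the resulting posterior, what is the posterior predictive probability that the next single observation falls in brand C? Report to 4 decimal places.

0.1914

The Dirichlet prior is conjugate to the Multinomial likelihood: each posterior αⱼ = prior αⱼ + observed count nⱼ.
Posterior concentration: (6.2, 38.8, 22.3, 49.2), total = 116.5.
P(next = C | data) = α_{C}/Σα = 0.1914.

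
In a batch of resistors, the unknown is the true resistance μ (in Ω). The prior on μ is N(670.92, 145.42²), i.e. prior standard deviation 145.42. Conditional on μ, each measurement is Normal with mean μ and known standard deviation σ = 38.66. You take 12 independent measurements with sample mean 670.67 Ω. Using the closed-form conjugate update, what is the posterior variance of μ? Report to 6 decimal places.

For Normal data with known variance σ², a Normal(μ₀, σ₀²) prior on μ is conjugate. Posterior precision = 1/σ₀² + n/σ²; posterior mean is the precision-weighted average of μ₀ and x̄.
σ₀² = 145.42² = 21146.9764, σ² = 38.66² = 1494.5956; σ² + n·σ₀² = 1494.5956 + 12·21146.9764 = 255258.3124.
Posterior precision = 1/σ₀² + n/σ² = 1/21146.9764 + 12/1494.5956 = (σ² + n·σ₀²)/(σ₀²σ²) = 255258.3124/(21146.9764·1494.5956); posterior variance σₙ² = σ₀²σ²/(σ² + n·σ₀²) = 21146.9764·1494.5956/255258.3124 = 123.820367.

123.820367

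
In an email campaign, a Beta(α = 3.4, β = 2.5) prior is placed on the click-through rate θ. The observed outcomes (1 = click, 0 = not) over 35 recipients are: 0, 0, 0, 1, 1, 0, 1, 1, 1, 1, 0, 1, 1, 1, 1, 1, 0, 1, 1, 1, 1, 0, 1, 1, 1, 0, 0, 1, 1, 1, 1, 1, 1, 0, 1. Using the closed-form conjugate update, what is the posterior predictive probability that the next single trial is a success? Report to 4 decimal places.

The Beta prior is conjugate to a Binomial/Bernoulli likelihood; the update adds successes to α and failures to β.
Posterior: Beta(α+k, β+n−k) = Beta(3.4+25, 2.5+10) = Beta(28.4, 12.5).
For a single future Bernoulli trial, P(success | data) = α/(α+β) = 0.6944.

0.6944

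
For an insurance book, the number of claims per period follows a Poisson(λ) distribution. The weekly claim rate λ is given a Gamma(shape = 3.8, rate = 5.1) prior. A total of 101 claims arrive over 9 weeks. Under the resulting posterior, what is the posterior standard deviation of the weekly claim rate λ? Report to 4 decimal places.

With a Gamma(shape α, rate β) prior, the Poisson likelihood is conjugate: the posterior is Gamma(α + ΣXᵢ, β + n).
Posterior: Gamma(α+S, β+n) = Gamma(3.8+101, 5.1+9) = Gamma(104.8, 14.1).
SD = √α/β = √104.8/14.1 = 0.7260.

0.7260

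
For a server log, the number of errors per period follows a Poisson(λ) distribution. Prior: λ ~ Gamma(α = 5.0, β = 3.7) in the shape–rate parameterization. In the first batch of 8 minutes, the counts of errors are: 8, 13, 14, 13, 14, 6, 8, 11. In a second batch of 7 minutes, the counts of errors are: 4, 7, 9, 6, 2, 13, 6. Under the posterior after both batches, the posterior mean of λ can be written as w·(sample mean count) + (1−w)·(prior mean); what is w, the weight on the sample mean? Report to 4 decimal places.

With a Gamma(shape α, rate β) prior, the Poisson likelihood is conjugate: the posterior is Gamma(α + ΣXᵢ, β + n).
Total number of minutes: n = 8 + 7 = 15.
Posterior mean = (α₀+S)/(β₀+n) = [n/(β₀+n)]·(S/n) + [β₀/(β₀+n)]·(α₀/β₀), so only n and β₀ enter the weight.
Weight on data w = n/(β₀+n) = 15/(3.7+15) = 15/18.7 = 0.8021.

0.8021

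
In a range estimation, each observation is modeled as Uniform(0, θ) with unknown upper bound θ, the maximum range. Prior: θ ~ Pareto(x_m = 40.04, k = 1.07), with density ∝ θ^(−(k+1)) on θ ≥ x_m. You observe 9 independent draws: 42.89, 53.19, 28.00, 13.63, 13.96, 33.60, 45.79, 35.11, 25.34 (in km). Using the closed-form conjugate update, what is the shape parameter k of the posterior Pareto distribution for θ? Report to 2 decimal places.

10.07

A Pareto(scale x_m, shape k) prior on the upper bound θ of Uniform(0, θ) is conjugate: posterior is Pareto(max(x_m, max xᵢ), k + n).
Sample maximum = 53.19; prior scale x_m = 40.04 → posterior scale = max = 53.19.
Posterior shape = 1.07 + 9 = 10.07.
Posterior shape k = 10.07.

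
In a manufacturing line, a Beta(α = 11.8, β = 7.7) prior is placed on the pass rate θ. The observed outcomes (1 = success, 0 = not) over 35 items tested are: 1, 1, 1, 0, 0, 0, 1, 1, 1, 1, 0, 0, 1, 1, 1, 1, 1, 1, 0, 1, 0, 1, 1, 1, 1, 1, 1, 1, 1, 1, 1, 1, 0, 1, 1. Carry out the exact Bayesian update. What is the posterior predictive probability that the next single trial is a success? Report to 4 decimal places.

0.7119

The Beta prior is conjugate to a Binomial/Bernoulli likelihood; the update adds successes to α and failures to β.
Posterior: Beta(α+k, β+n−k) = Beta(11.8+27, 7.7+8) = Beta(38.8, 15.7).
For a single future Bernoulli trial, P(success | data) = α/(α+β) = 0.7119.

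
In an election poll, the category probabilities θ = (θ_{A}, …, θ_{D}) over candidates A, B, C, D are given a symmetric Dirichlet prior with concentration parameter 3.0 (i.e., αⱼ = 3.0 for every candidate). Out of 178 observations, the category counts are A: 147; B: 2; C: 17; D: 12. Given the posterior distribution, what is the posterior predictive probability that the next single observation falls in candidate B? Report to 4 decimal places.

0.0263

The Dirichlet prior is conjugate to the Multinomial likelihood: each posterior αⱼ = prior αⱼ + observed count nⱼ.
Posterior concentration: (150.0, 5.0, 20.0, 15.0), total = 190.0.
P(next = B | data) = α_{B}/Σα = 0.0263.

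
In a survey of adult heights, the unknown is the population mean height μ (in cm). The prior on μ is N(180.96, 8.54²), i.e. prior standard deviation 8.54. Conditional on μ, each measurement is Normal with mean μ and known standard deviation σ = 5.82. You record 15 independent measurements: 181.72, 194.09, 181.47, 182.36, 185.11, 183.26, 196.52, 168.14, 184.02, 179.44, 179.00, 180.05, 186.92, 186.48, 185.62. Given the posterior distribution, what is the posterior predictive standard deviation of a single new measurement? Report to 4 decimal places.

For Normal data with known variance σ², a Normal(μ₀, σ₀²) prior on μ is conjugate. Posterior precision = 1/σ₀² + n/σ²; posterior mean is the precision-weighted average of μ₀ and x̄.
σ₀² = 8.54² = 72.9316, σ² = 5.82² = 33.8724; σ² + n·σ₀² = 33.8724 + 15·72.9316 = 1127.8464.
Posterior precision = 1/σ₀² + n/σ² = 1/72.9316 + 15/33.8724 = (σ² + n·σ₀²)/(σ₀²σ²) = 1127.8464/(72.9316·33.8724); posterior variance σₙ² = σ₀²σ²/(σ² + n·σ₀²) = 72.9316·33.8724/1127.8464 = 2.190341.
Predictive variance for one new observation = σₙ² + σ² = 72.9316·33.8724/1127.8464 + 33.8724 = σ²·(σ₀² + 1127.8464)/1127.8464 = 33.8724·1200.778/1127.8464 = 36.062741; SD = √(33.8724·1200.778/1127.8464) = 6.0052.

6.0052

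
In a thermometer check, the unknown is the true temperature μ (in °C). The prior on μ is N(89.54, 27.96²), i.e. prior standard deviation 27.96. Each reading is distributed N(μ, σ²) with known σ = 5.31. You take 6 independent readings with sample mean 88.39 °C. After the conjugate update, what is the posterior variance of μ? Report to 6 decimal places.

For Normal data with known variance σ², a Normal(μ₀, σ₀²) prior on μ is conjugate. Posterior precision = 1/σ₀² + n/σ²; posterior mean is the precision-weighted average of μ₀ and x̄.
σ₀² = 27.96² = 781.7616, σ² = 5.31² = 28.1961; σ² + n·σ₀² = 28.1961 + 6·781.7616 = 4718.7657.
Posterior precision = 1/σ₀² + n/σ² = 1/781.7616 + 6/28.1961 = (σ² + n·σ₀²)/(σ₀²σ²) = 4718.7657/(781.7616·28.1961); posterior variance σₙ² = σ₀²σ²/(σ² + n·σ₀²) = 781.7616·28.1961/4718.7657 = 4.671270.

4.671270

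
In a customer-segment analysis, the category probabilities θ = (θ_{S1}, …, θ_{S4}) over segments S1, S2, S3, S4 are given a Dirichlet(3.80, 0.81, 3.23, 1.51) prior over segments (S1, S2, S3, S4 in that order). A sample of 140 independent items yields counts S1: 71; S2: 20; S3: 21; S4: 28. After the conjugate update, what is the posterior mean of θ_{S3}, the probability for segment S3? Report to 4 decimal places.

0.1622

The Dirichlet prior is conjugate to the Multinomial likelihood: each posterior αⱼ = prior αⱼ + observed count nⱼ.
Posterior concentration: (74.80, 20.81, 24.23, 29.51), total = 149.35.
E[θ_{S3}|data] = α_{S3}/Σα = 24.23/149.35 = 0.1622.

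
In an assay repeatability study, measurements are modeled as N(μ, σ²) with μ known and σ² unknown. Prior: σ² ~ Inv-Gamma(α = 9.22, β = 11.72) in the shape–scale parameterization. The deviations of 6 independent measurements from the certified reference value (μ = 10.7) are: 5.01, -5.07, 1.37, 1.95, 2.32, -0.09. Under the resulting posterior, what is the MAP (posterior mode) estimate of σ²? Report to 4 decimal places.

With known mean μ and an Inverse-Gamma(α, β) prior on σ², the Normal likelihood is conjugate: posterior is Inv-Gamma(α + n/2, β + Σ(xᵢ−μ)²/2).
Σ(xᵢ−μ)² = (5.01)² + (-5.07)² + (1.37)² + (1.95)² + (2.32)² + (-0.09)² = 61.8749.
Posterior: Inv-Gamma(9.22 + 6/2, 11.72 + 61.8749/2) = Inv-Gamma(12.22, 42.65745).
Mode = β/(α+1) = 42.65745/13.22 = 3.2267.

3.2267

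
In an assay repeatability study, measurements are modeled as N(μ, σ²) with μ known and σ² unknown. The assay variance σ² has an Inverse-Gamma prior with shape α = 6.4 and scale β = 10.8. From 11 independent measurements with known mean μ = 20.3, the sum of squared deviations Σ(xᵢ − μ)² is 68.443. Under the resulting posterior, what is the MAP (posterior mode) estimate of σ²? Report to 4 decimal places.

3.4900

With known mean μ and an Inverse-Gamma(α, β) prior on σ², the Normal likelihood is conjugate: posterior is Inv-Gamma(α + n/2, β + Σ(xᵢ−μ)²/2).
Posterior: Inv-Gamma(6.4 + 11/2, 10.8 + 68.443/2) = Inv-Gamma(11.90, 45.0215).
Mode = β/(α+1) = 45.0215/12.90 = 3.4900.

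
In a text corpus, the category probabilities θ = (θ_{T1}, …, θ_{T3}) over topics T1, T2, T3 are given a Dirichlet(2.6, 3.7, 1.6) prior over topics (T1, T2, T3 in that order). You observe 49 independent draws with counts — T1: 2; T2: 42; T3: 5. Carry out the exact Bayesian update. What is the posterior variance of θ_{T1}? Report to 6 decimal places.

0.001283

The Dirichlet prior is conjugate to the Multinomial likelihood: each posterior αⱼ = prior αⱼ + observed count nⱼ.
Posterior concentration: (4.6, 45.7, 6.6), total = 56.9.
Var[θ_j] = α_j(Σα−α_j)/((Σα)²(Σα+1)) = 4.6·52.3/(56.9²·57.9) = 0.001283.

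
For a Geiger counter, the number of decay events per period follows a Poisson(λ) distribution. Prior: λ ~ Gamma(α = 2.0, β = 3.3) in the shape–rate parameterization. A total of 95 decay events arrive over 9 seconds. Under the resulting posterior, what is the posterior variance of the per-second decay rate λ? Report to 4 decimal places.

With a Gamma(shape α, rate β) prior, the Poisson likelihood is conjugate: the posterior is Gamma(α + ΣXᵢ, β + n).
Posterior: Gamma(α+S, β+n) = Gamma(2.0+95, 3.3+9) = Gamma(97.0, 12.3).
Var = α/β² = 97.0/12.3² = 0.6412.

0.6412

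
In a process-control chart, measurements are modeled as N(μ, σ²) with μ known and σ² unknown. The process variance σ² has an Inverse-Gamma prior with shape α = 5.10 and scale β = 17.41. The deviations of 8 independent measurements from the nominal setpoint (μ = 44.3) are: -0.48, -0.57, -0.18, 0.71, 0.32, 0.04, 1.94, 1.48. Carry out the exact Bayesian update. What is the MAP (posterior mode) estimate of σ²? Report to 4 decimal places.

2.0777

With known mean μ and an Inverse-Gamma(α, β) prior on σ², the Normal likelihood is conjugate: posterior is Inv-Gamma(α + n/2, β + Σ(xᵢ−μ)²/2).
Σ(xᵢ−μ)² = (-0.48)² + (-0.57)² + (-0.18)² + (0.71)² + (0.32)² + (0.04)² + (1.94)² + (1.48)² = 7.1498.
Posterior: Inv-Gamma(5.10 + 8/2, 17.41 + 7.1498/2) = Inv-Gamma(9.10, 20.98490).
Mode = β/(α+1) = 20.98490/10.10 = 2.0777.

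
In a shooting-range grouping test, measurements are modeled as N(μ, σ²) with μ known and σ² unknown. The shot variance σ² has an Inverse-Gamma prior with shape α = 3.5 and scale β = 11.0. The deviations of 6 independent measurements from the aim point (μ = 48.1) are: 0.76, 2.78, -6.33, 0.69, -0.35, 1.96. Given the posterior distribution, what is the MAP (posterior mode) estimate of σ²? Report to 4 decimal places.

4.9877

With known mean μ and an Inverse-Gamma(α, β) prior on σ², the Normal likelihood is conjugate: posterior is Inv-Gamma(α + n/2, β + Σ(xᵢ−μ)²/2).
Σ(xᵢ−μ)² = (0.76)² + (2.78)² + (-6.33)² + (0.69)² + (-0.35)² + (1.96)² = 52.8151.
Posterior: Inv-Gamma(3.5 + 6/2, 11.0 + 52.8151/2) = Inv-Gamma(6.50, 37.40755).
Mode = β/(α+1) = 37.40755/7.50 = 4.9877.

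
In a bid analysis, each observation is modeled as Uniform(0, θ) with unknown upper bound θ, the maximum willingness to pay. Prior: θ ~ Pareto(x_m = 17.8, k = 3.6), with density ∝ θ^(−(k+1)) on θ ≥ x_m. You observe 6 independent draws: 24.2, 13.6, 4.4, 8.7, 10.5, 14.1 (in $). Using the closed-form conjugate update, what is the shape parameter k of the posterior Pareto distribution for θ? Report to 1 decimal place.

A Pareto(scale x_m, shape k) prior on the upper bound θ of Uniform(0, θ) is conjugate: posterior is Pareto(max(x_m, max xᵢ), k + n).
Sample maximum = 24.2; prior scale x_m = 17.8 → posterior scale = max = 24.2.
Posterior shape = 3.6 + 6 = 9.6.
Posterior shape k = 9.6.

9.6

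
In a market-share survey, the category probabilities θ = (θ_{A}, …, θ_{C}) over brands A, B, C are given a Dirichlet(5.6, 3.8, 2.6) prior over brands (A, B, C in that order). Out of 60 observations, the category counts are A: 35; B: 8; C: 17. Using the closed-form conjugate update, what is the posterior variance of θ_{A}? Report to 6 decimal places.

0.003369

The Dirichlet prior is conjugate to the Multinomial likelihood: each posterior αⱼ = prior αⱼ + observed count nⱼ.
Posterior concentration: (40.6, 11.8, 19.6), total = 72.0.
Var[θ_j] = α_j(Σα−α_j)/((Σα)²(Σα+1)) = 40.6·31.4/(72.0²·73.0) = 0.003369.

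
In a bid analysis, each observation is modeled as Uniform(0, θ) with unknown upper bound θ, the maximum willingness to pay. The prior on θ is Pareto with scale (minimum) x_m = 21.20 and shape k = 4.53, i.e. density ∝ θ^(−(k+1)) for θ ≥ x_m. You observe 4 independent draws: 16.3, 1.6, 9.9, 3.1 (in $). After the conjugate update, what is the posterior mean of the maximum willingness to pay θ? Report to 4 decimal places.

A Pareto(scale x_m, shape k) prior on the upper bound θ of Uniform(0, θ) is conjugate: posterior is Pareto(max(x_m, max xᵢ), k + n).
Sample maximum = 16.3; prior scale x_m = 21.20 → posterior scale = max = 21.20.
Posterior shape = 4.53 + 4 = 8.53.
E[θ|data] = k·x_m/(k−1) = 8.53·21.20/7.53 = 24.0154.

24.0154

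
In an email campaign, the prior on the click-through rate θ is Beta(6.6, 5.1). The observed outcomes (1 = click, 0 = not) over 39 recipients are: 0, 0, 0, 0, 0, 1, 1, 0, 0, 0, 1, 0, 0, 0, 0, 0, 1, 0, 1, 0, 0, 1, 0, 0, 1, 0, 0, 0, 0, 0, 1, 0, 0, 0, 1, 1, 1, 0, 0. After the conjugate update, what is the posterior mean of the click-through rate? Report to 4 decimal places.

0.3471

The Beta prior is conjugate to a Binomial/Bernoulli likelihood; the update adds successes to α and failures to β.
Posterior: Beta(α+k, β+n−k) = Beta(6.6+11, 5.1+28) = Beta(17.6, 33.1).
Posterior mean = α/(α+β) = 17.6/50.7 = 0.3471.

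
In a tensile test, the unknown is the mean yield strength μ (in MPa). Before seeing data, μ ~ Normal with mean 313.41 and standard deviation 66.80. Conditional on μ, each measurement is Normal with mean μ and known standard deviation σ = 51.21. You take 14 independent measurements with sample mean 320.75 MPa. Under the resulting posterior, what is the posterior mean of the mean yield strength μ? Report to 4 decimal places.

For Normal data with known variance σ², a Normal(μ₀, σ₀²) prior on μ is conjugate. Posterior precision = 1/σ₀² + n/σ²; posterior mean is the precision-weighted average of μ₀ and x̄.
n·x̄ = 14·320.75 = 4490.5.
σ₀² = 66.80² = 4462.24, σ² = 51.21² = 2622.4641; σ² + n·σ₀² = 2622.4641 + 14·4462.24 = 65093.8241.
Posterior mean = (μ₀/σ₀² + n·x̄/σ²)/(1/σ₀² + n/σ²) = (σ²·μ₀ + σ₀²·n·x̄)/(σ² + n·σ₀²) = (2622.4641·313.41 + 4462.24·4490.5)/65093.8241 = 20859595.193581/65093.8241 = 320.4543.

320.4543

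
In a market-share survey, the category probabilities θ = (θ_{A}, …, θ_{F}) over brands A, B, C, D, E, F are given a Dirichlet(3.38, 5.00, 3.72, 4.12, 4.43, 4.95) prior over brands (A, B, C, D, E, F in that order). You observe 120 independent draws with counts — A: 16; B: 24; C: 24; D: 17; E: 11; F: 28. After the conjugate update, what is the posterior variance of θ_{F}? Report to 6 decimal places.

The Dirichlet prior is conjugate to the Multinomial likelihood: each posterior αⱼ = prior αⱼ + observed count nⱼ.
Posterior concentration: (19.38, 29.00, 27.72, 21.12, 15.43, 32.95), total = 145.60.
Var[θ_j] = α_j(Σα−α_j)/((Σα)²(Σα+1)) = 32.95·112.65/(145.60²·146.60) = 0.001194.

0.001194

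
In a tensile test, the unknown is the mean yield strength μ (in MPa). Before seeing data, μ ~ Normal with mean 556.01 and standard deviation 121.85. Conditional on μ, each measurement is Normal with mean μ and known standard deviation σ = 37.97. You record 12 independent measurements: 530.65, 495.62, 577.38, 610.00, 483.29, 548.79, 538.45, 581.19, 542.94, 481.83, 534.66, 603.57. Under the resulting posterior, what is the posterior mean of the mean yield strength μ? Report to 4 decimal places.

For Normal data with known variance σ², a Normal(μ₀, σ₀²) prior on μ is conjugate. Posterior precision = 1/σ₀² + n/σ²; posterior mean is the precision-weighted average of μ₀ and x̄.
Σxᵢ = 530.65 + 495.62 + 577.38 + 610.00 + 483.29 + 548.79 + 538.45 + 581.19 + 542.94 + 481.83 + 534.66 + 603.57 = 6528.37, so n·x̄ = 6528.37.
σ₀² = 121.85² = 14847.4225, σ² = 37.97² = 1441.7209; σ² + n·σ₀² = 1441.7209 + 12·14847.4225 = 179610.7909.
Posterior mean = (μ₀/σ₀² + n·x̄/σ²)/(1/σ₀² + n/σ²) = (σ²·μ₀ + σ₀²·n·x̄)/(σ² + n·σ₀²) = (1441.7209·556.01 + 14847.4225·6528.37)/179610.7909 = 97731078.863934/179610.7909 = 544.1270.

544.1270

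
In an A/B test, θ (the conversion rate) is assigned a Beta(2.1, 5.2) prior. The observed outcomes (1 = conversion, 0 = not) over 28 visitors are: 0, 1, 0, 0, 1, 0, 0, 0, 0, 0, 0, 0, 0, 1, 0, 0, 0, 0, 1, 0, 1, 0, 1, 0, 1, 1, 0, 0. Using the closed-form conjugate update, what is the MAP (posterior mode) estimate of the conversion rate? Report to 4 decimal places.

The Beta prior is conjugate to a Binomial/Bernoulli likelihood; the update adds successes to α and failures to β.
Posterior: Beta(α+k, β+n−k) = Beta(2.1+8, 5.2+20) = Beta(10.1, 25.2).
Mode of Beta(a,b) for a,b>1 is (a−1)/(a+b−2) = 9.1/33.3 = 0.2733.

0.2733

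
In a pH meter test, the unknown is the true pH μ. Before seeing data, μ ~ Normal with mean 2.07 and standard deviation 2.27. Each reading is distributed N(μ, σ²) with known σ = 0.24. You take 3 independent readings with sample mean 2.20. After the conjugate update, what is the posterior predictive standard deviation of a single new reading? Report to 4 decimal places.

0.2770

For Normal data with known variance σ², a Normal(μ₀, σ₀²) prior on μ is conjugate. Posterior precision = 1/σ₀² + n/σ²; posterior mean is the precision-weighted average of μ₀ and x̄.
σ₀² = 2.27² = 5.1529, σ² = 0.24² = 0.0576; σ² + n·σ₀² = 0.0576 + 3·5.1529 = 15.5163.
Posterior precision = 1/σ₀² + n/σ² = 1/5.1529 + 3/0.0576 = (σ² + n·σ₀²)/(σ₀²σ²) = 15.5163/(5.1529·0.0576); posterior variance σₙ² = σ₀²σ²/(σ² + n·σ₀²) = 5.1529·0.0576/15.5163 = 0.019129.
Predictive variance for one new observation = σₙ² + σ² = 5.1529·0.0576/15.5163 + 0.0576 = σ²·(σ₀² + 15.5163)/15.5163 = 0.0576·20.6692/15.5163 = 0.076729; SD = √(0.0576·20.6692/15.5163) = 0.2770.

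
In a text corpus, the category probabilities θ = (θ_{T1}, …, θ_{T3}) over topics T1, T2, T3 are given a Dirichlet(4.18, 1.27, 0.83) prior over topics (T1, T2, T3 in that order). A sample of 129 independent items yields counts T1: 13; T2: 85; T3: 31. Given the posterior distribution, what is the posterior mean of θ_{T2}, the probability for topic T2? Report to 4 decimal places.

The Dirichlet prior is conjugate to the Multinomial likelihood: each posterior αⱼ = prior αⱼ + observed count nⱼ.
Posterior concentration: (17.18, 86.27, 31.83), total = 135.28.
E[θ_{T2}|data] = α_{T2}/Σα = 86.27/135.28 = 0.6377.

0.6377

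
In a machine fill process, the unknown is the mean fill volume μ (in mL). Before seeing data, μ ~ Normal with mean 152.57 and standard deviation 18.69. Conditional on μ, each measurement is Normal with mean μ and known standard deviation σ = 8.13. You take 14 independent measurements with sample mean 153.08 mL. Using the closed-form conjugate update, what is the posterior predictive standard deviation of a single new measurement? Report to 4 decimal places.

For Normal data with known variance σ², a Normal(μ₀, σ₀²) prior on μ is conjugate. Posterior precision = 1/σ₀² + n/σ²; posterior mean is the precision-weighted average of μ₀ and x̄.
σ₀² = 18.69² = 349.3161, σ² = 8.13² = 66.0969; σ² + n·σ₀² = 66.0969 + 14·349.3161 = 4956.5223.
Posterior precision = 1/σ₀² + n/σ² = 1/349.3161 + 14/66.0969 = (σ² + n·σ₀²)/(σ₀²σ²) = 4956.5223/(349.3161·66.0969); posterior variance σₙ² = σ₀²σ²/(σ² + n·σ₀²) = 349.3161·66.0969/4956.5223 = 4.658248.
Predictive variance for one new observation = σₙ² + σ² = 349.3161·66.0969/4956.5223 + 66.0969 = σ²·(σ₀² + 4956.5223)/4956.5223 = 66.0969·5305.8384/4956.5223 = 70.755148; SD = √(66.0969·5305.8384/4956.5223) = 8.4116.

8.4116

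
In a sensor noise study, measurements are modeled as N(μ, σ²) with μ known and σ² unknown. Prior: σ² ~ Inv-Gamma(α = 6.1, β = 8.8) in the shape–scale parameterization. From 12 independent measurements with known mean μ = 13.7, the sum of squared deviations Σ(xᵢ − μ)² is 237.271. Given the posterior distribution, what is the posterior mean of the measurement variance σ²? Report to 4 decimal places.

With known mean μ and an Inverse-Gamma(α, β) prior on σ², the Normal likelihood is conjugate: posterior is Inv-Gamma(α + n/2, β + Σ(xᵢ−μ)²/2).
Posterior: Inv-Gamma(6.1 + 12/2, 8.8 + 237.271/2) = Inv-Gamma(12.10, 127.4355).
E[σ²|data] = β/(α−1) = 127.4355/11.10 = 11.4807.

11.4807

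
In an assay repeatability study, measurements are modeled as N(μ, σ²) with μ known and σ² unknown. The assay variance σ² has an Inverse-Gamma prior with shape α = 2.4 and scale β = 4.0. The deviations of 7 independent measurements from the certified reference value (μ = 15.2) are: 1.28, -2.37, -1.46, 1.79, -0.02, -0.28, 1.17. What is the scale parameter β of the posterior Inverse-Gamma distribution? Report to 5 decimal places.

11.01935

With known mean μ and an Inverse-Gamma(α, β) prior on σ², the Normal likelihood is conjugate: posterior is Inv-Gamma(α + n/2, β + Σ(xᵢ−μ)²/2).
Σ(xᵢ−μ)² = (1.28)² + (-2.37)² + (-1.46)² + (1.79)² + (-0.02)² + (-0.28)² + (1.17)² = 14.0387.
Posterior: Inv-Gamma(2.4 + 7/2, 4.0 + 14.0387/2) = Inv-Gamma(5.90, 11.01935).
Posterior β = 11.01935.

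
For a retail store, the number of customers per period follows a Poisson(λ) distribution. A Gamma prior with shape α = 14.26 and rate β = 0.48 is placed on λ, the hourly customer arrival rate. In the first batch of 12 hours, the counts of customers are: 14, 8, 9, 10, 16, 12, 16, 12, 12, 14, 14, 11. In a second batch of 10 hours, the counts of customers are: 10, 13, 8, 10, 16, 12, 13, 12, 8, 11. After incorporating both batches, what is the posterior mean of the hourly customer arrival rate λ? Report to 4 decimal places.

With a Gamma(shape α, rate β) prior, the Poisson likelihood is conjugate: the posterior is Gamma(α + ΣXᵢ, β + n).
Batch 1: sum of counts S = 148 over n = 12 hours.
After batch 1: Gamma(α+S, β+n) = Gamma(14.26+148, 0.48+12) = Gamma(162.26, 12.48).
Batch 2: sum of counts S = 113 over n = 10 hours.
After batch 2: Gamma(α+S, β+n) = Gamma(162.26+113, 12.48+10) = Gamma(275.26, 22.48).
Posterior mean = α/β = 275.26/22.48 = 12.2447.

12.2447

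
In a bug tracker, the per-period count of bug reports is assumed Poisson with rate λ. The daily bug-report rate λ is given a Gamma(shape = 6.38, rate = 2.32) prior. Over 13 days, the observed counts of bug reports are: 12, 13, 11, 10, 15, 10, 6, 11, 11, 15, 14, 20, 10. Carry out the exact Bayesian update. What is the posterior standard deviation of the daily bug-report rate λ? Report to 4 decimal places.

0.8369

With a Gamma(shape α, rate β) prior, the Poisson likelihood is conjugate: the posterior is Gamma(α + ΣXᵢ, β + n).
Sum of counts S = 158 over n = 13 days.
Posterior: Gamma(α+S, β+n) = Gamma(6.38+158, 2.32+13) = Gamma(164.38, 15.32).
SD = √α/β = √164.38/15.32 = 0.8369.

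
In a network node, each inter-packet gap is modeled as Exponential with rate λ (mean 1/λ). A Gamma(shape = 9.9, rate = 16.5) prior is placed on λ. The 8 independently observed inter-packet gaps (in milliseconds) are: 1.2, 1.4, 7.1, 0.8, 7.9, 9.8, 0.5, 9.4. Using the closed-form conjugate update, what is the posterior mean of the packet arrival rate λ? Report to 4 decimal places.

0.3278

With a Gamma(shape α, rate β) prior on the exponential rate λ, the posterior after n observations with total T = Σxᵢ is Gamma(α+n, β+T).
Sum of observations T = 38.1 milliseconds; n = 8.
Posterior: Gamma(9.9+8, 16.5+38.1) = Gamma(17.9, 54.6).
Posterior mean of λ = α/β = 17.9/54.6 = 0.3278.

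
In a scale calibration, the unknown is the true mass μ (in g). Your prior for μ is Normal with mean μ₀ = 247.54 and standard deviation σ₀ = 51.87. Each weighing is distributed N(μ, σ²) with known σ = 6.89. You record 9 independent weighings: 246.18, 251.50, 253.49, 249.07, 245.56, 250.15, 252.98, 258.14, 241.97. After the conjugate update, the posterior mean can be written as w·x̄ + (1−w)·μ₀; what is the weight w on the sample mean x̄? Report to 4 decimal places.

For Normal data with known variance σ², a Normal(μ₀, σ₀²) prior on μ is conjugate. Posterior precision = 1/σ₀² + n/σ²; posterior mean is the precision-weighted average of μ₀ and x̄.
σ₀² = 51.87² = 2690.4969, σ² = 6.89² = 47.4721. Prior precision 1/σ₀² = 1/2690.4969; data precision n/σ² = 9/47.4721.
w = (n/σ²)/(1/σ₀² + n/σ²) = n·σ₀²/(σ² + n·σ₀²) = 9·2690.4969/(47.4721 + 9·2690.4969) = 24214.4721/24261.9442 = 0.9980.

0.9980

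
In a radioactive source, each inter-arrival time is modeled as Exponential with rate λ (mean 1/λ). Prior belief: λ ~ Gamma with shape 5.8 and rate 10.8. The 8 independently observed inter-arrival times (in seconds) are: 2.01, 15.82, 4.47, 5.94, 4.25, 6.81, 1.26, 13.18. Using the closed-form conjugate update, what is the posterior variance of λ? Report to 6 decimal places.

0.003313

With a Gamma(shape α, rate β) prior on the exponential rate λ, the posterior after n observations with total T = Σxᵢ is Gamma(α+n, β+T).
Sum of observations T = 53.74 seconds; n = 8.
Posterior: Gamma(5.8+8, 10.8+53.74) = Gamma(13.8, 64.54).
Var = α/β² = 0.003313.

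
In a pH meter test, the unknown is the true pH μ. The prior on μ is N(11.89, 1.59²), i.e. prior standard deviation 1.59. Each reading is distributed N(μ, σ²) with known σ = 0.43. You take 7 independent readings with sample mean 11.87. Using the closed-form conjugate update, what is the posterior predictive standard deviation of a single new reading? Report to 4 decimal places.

0.4594

For Normal data with known variance σ², a Normal(μ₀, σ₀²) prior on μ is conjugate. Posterior precision = 1/σ₀² + n/σ²; posterior mean is the precision-weighted average of μ₀ and x̄.
σ₀² = 1.59² = 2.5281, σ² = 0.43² = 0.1849; σ² + n·σ₀² = 0.1849 + 7·2.5281 = 17.8816.
Posterior precision = 1/σ₀² + n/σ² = 1/2.5281 + 7/0.1849 = (σ² + n·σ₀²)/(σ₀²σ²) = 17.8816/(2.5281·0.1849); posterior variance σₙ² = σ₀²σ²/(σ² + n·σ₀²) = 2.5281·0.1849/17.8816 = 0.026141.
Predictive variance for one new observation = σₙ² + σ² = 2.5281·0.1849/17.8816 + 0.1849 = σ²·(σ₀² + 17.8816)/17.8816 = 0.1849·20.4097/17.8816 = 0.211041; SD = √(0.1849·20.4097/17.8816) = 0.4594.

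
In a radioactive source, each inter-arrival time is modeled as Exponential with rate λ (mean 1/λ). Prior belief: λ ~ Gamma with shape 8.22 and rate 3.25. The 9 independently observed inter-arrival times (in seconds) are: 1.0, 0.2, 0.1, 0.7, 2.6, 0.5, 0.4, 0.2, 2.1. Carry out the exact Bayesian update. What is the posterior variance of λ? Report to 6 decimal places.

With a Gamma(shape α, rate β) prior on the exponential rate λ, the posterior after n observations with total T = Σxᵢ is Gamma(α+n, β+T).
Sum of observations T = 7.8 seconds; n = 9.
Posterior: Gamma(8.22+9, 3.25+7.8) = Gamma(17.22, 11.05).
Var = α/β² = 0.141029.

0.141029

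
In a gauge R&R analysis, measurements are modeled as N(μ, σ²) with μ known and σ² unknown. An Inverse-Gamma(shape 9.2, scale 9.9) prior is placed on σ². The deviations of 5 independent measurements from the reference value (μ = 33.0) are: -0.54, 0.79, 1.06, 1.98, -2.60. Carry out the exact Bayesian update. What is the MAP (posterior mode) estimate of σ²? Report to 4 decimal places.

With known mean μ and an Inverse-Gamma(α, β) prior on σ², the Normal likelihood is conjugate: posterior is Inv-Gamma(α + n/2, β + Σ(xᵢ−μ)²/2).
Σ(xᵢ−μ)² = (-0.54)² + (0.79)² + (1.06)² + (1.98)² + (-2.60)² = 12.7197.
Posterior: Inv-Gamma(9.2 + 5/2, 9.9 + 12.7197/2) = Inv-Gamma(11.70, 16.25985).
Mode = β/(α+1) = 16.25985/12.70 = 1.2803.

1.2803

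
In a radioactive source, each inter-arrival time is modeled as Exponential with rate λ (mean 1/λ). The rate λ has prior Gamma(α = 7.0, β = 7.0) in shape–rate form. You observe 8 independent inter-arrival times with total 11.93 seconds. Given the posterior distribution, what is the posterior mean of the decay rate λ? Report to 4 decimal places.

0.7924

With a Gamma(shape α, rate β) prior on the exponential rate λ, the posterior after n observations with total T = Σxᵢ is Gamma(α+n, β+T).
Posterior: Gamma(7.0+8, 7.0+11.93) = Gamma(15.0, 18.93).
Posterior mean of λ = α/β = 15.0/18.93 = 0.7924.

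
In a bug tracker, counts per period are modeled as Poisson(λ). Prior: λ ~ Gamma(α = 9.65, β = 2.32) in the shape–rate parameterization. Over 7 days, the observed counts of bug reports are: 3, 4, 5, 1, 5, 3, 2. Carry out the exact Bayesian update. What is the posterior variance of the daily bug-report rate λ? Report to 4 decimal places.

With a Gamma(shape α, rate β) prior, the Poisson likelihood is conjugate: the posterior is Gamma(α + ΣXᵢ, β + n).
Sum of counts S = 23 over n = 7 days.
Posterior: Gamma(α+S, β+n) = Gamma(9.65+23, 2.32+7) = Gamma(32.65, 9.32).
Var = α/β² = 32.65/9.32² = 0.3759.

0.3759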